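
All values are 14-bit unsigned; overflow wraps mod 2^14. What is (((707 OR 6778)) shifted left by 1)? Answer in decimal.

13814

707 = 00001011000011
6778 = 01101001111010
→ OR → 01101011111011 = 6907
→ shifted left by 1 (mod 2^14) → 11010111110110 = 13814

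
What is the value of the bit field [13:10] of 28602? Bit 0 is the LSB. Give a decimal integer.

11

v = 110111110111010
Shift right by 10: 11011
Mask low 4 bits: 1011 = 11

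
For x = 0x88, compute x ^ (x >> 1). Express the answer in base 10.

204

x = 10001000 = 136
x>>1 = 01000100
XOR  = 11001100 = 204
(x ^ (x >> 1) gives the standard binary-reflected Gray code of x.)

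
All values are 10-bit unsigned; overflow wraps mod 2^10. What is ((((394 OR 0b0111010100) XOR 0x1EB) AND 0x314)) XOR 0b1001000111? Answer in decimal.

394 = 0110001010
0b0111010100 = 0111010100
→ OR → 0111011110 = 478
0x1EB = 0111101011
→ XOR → 0000110101 = 53
0x314 = 1100010100
→ AND → 0000010100 = 20
0b1001000111 = 1001000111
→ XOR → 1001010011 = 595

595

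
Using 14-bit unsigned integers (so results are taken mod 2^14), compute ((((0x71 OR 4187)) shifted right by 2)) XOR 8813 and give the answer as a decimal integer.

0x71 = 00000001110001
4187 = 01000001011011
→ OR → 01000001111011 = 4219
→ shifted right by 2 → 00010000011110 = 1054
8813 = 10001001101101
→ XOR → 10011001110011 = 9843

9843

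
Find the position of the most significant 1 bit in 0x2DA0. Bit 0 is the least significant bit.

13

0x2DA0 = 10110110100000
The topmost 1 is at position 13 (since 2^13 = 8192 ≤ 11680 < 16384).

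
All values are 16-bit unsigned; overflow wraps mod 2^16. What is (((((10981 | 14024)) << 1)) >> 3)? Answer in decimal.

10981 = 0010101011100101
14024 = 0011011011001000
→ | → 0011111011101101 = 16109
→ << 1 (mod 2^16) → 0111110111011010 = 32218
→ >> 3 → 0000111110111011 = 4027

4027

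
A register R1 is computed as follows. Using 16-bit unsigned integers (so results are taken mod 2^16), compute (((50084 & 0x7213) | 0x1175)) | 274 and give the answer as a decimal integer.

50084 = 1100001110100100
0x7213 = 0111001000010011
→ & → 0100001000000000 = 16896
0x1175 = 0001000101110101
→ | → 0101001101110101 = 21365
274 = 0000000100010010
→ | → 0101001101110111 = 21367

21367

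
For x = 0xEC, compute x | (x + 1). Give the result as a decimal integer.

x = 11101100 = 236
x + 1 = 11101101
OR    = 11101101 = 237
(x | (x + 1) sets the lowest cleared bit.)

237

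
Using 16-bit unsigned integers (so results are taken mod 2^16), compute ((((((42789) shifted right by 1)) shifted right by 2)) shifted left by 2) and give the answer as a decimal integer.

21392

42789 = 1010011100100101
→ shifted right by 1 → 0101001110010010 = 21394
→ shifted right by 2 → 0001010011100100 = 5348
→ shifted left by 2 (mod 2^16) → 0101001110010000 = 21392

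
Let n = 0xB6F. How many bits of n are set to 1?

0xB6F = 101101101111
Count the 1s: 1 + 1 + 1 + 1 + 1 + 1 + 1 + 1 + 1 = 9

9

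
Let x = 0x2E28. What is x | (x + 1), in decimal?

11817

x = 10111000101000 = 11816
x + 1 = 10111000101001
OR    = 10111000101001 = 11817
(x | (x + 1) sets the lowest cleared bit.)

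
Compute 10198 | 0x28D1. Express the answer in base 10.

12247

10198 = 10011111010110
0x28D1 = 10100011010001
 OR → 10111111010111 = 12247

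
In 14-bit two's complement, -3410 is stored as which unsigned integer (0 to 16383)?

3410 in 14 bits: 00110101010010
Invert: 11001010101101
Add 1:  11001010101110 = 12974
(Check: 2^14 - 3410 = 16384 - 3410 = 12974.)

12974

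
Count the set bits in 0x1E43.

0x1E43 = 1111001000011
Count the 1s: 1 + 1 + 1 + 1 + 1 + 1 + 1 = 7

7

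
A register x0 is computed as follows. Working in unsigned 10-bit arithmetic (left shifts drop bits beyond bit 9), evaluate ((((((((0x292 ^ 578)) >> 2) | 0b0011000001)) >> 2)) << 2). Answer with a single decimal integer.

0x292 = 1010010010
578 = 1001000010
→ ^ → 0011010000 = 208
→ >> 2 → 0000110100 = 52
0b0011000001 = 0011000001
→ | → 0011110101 = 245
→ >> 2 → 0000111101 = 61
→ << 2 (mod 2^10) → 0011110100 = 244

244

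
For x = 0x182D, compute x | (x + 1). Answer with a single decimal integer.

x = 1100000101101 = 6189
x + 1 = 1100000101110
OR    = 1100000101111 = 6191
(x | (x + 1) sets the lowest cleared bit.)

6191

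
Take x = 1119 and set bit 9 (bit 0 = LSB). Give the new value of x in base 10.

x = 10001011111
bit 9 is currently 0; set it via x | (1 << 9) = x | 512
→ 11001011111 = 1631

1631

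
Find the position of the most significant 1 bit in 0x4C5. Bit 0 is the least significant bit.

0x4C5 = 10011000101
The topmost 1 is at position 10 (since 2^10 = 1024 ≤ 1221 < 2048).

10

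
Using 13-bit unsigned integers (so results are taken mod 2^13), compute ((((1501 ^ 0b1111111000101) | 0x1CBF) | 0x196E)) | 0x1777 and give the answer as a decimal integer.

8191

1501 = 0010111011101
0b1111111000101 = 1111111000101
→ ^ → 1101000011000 = 6680
0x1CBF = 1110010111111
→ | → 1111010111111 = 7871
0x196E = 1100101101110
→ | → 1111111111111 = 8191
0x1777 = 1011101110111
→ | → 1111111111111 = 8191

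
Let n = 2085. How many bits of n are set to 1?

4

2085 = 100000100101
Count the 1s: 1 + 1 + 1 + 1 = 4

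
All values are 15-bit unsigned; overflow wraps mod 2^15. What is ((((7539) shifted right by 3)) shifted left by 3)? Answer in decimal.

7536

7539 = 001110101110011
→ shifted right by 3 → 000001110101110 = 942
→ shifted left by 3 (mod 2^15) → 001110101110000 = 7536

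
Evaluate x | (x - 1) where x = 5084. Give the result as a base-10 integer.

5087

x = 1001111011100 = 5084
x - 1 = 1001111011011
OR    = 1001111011111 = 5087
(x | (x - 1) sets all bits below the lowest set bit.)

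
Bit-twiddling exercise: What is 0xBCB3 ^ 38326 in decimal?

10501

0xBCB3 = 1011110010110011
38326 = 1001010110110110
XOR → 0010100100000101 = 10501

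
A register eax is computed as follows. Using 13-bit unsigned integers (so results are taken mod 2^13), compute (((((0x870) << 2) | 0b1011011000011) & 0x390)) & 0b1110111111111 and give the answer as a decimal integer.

384

0x870 = 0100001110000
→ << 2 (mod 2^13) → 0000111000000 = 448
0b1011011000011 = 1011011000011
→ | → 1011111000011 = 6083
0x390 = 0001110010000
→ & → 0001110000000 = 896
0b1110111111111 = 1110111111111
→ & → 0000110000000 = 384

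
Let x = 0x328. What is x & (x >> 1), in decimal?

x = 1100101000 = 808
x>>1 = 0110010100
AND  = 0100000000 = 256
(x & (x >> 1) has a 1 wherever x has two consecutive 1 bits.)

256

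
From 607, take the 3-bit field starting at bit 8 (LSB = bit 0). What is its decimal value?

v = 01001011111
Shift right by 8: 010
Mask low 3 bits: 010 = 2

2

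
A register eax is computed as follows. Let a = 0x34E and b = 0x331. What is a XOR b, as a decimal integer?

127

0x34E = 1101001110
0x331 = 1100110001
XOR → 0001111111 = 127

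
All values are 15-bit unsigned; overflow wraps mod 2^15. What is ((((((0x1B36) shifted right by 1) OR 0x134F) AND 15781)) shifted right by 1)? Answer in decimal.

0x1B36 = 001101100110110
→ shifted right by 1 → 000110110011011 = 3483
0x134F = 001001101001111
→ OR → 001111111011111 = 8159
15781 = 011110110100101
→ AND → 001110110000101 = 7557
→ shifted right by 1 → 000111011000010 = 3778

3778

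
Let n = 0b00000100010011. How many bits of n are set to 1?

4

n = 100010011
Count the 1s: 1 + 1 + 1 + 1 = 4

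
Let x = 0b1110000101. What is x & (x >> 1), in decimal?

x = 1110000101 = 901
x>>1 = 0111000010
AND  = 0110000000 = 384
(x & (x >> 1) has a 1 wherever x has two consecutive 1 bits.)

384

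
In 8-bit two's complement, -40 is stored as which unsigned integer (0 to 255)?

40 in 8 bits: 00101000
Invert: 11010111
Add 1:  11011000 = 216
(Check: 2^8 - 40 = 256 - 40 = 216.)

216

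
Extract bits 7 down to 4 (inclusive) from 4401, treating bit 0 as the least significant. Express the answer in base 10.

v = 1000100110001
Shift right by 4: 100010011
Mask low 4 bits: 0011 = 3

3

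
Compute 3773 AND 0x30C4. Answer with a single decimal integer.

3773 = 00111010111101
0x30C4 = 11000011000100
AND → 00000010000100 = 132

132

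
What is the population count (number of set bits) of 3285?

7

3285 = 110011010101
Count the 1s: 1 + 1 + 1 + 1 + 1 + 1 + 1 = 7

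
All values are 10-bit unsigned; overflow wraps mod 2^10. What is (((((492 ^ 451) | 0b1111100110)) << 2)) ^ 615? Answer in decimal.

492 = 0111101100
451 = 0111000011
→ ^ → 0000101111 = 47
0b1111100110 = 1111100110
→ | → 1111101111 = 1007
→ << 2 (mod 2^10) → 1110111100 = 956
615 = 1001100111
→ ^ → 0111011011 = 475

475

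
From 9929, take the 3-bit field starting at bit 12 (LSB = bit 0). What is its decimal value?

2

v = 0010011011001001
Shift right by 12: 0010
Mask low 3 bits: 010 = 2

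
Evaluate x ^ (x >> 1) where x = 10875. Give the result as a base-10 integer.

x = 10101001111011 = 10875
x>>1 = 01010100111101
XOR  = 11111101000110 = 16198
(x ^ (x >> 1) gives the standard binary-reflected Gray code of x.)

16198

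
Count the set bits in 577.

3

577 = 1001000001
Count the 1s: 1 + 1 + 1 = 3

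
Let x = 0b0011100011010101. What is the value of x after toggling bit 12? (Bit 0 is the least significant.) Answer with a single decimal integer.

10453

x = 0011100011010101
bit 12 is currently 1; toggle it via x ^ (1 << 12) = x ^ 4096
→ 0010100011010101 = 10453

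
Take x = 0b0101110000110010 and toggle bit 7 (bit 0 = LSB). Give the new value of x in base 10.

23730

x = 0101110000110010
bit 7 is currently 0; toggle it via x ^ (1 << 7) = x ^ 128
→ 0101110010110010 = 23730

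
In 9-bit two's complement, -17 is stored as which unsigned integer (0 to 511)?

495

17 in 9 bits: 000010001
Invert: 111101110
Add 1:  111101111 = 495
(Check: 2^9 - 17 = 512 - 17 = 495.)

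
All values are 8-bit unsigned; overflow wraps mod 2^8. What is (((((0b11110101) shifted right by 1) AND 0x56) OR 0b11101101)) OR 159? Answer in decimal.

255

0b11110101 = 11110101
→ shifted right by 1 → 01111010 = 122
0x56 = 01010110
→ AND → 01010010 = 82
0b11101101 = 11101101
→ OR → 11111111 = 255
159 = 10011111
→ OR → 11111111 = 255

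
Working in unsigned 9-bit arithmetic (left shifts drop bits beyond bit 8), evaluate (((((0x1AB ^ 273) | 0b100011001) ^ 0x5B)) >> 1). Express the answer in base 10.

0x1AB = 110101011
273 = 100010001
→ ^ → 010111010 = 186
0b100011001 = 100011001
→ | → 110111011 = 443
0x5B = 001011011
→ ^ → 111100000 = 480
→ >> 1 → 011110000 = 240

240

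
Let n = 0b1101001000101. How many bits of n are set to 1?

n = 1101001000101
Count the 1s: 1 + 1 + 1 + 1 + 1 + 1 = 6

6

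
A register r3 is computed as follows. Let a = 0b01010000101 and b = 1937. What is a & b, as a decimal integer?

a = 01010000101
1937 = 11110010001
AND → 01010000001 = 641

641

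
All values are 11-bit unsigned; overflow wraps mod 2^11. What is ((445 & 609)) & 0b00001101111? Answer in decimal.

33

445 = 00110111101
609 = 01001100001
→ & → 00000100001 = 33
0b00001101111 = 00001101111
→ & → 00000100001 = 33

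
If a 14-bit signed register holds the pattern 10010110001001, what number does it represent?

pattern = 10010110001001 (MSB is 1 ⇒ negative)
Invert: 01101001110110, add 1 → 01101001110111 = 6775, so the value is -6775.
(Equivalently: 9609 - 2^14 = 9609 - 16384 = -6775.)

-6775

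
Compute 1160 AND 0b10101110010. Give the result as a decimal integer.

1160 = 10010001000
b = 10101110010
AND → 10000000000 = 1024

1024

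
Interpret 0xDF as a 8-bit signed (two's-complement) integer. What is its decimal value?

pattern = 11011111 (MSB is 1 ⇒ negative)
Invert: 00100000, add 1 → 00100001 = 33, so the value is -33.
(Equivalently: 223 - 2^8 = 223 - 256 = -33.)

-33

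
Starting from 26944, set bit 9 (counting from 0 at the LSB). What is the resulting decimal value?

x = 110100101000000
bit 9 is currently 0; set it via x | (1 << 9) = x | 512
→ 110101101000000 = 27456

27456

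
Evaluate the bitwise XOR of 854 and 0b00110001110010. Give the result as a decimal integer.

3876

854 = 001101010110
b = 110001110010
XOR → 111100100100 = 3876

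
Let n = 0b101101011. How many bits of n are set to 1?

n = 101101011
Count the 1s: 1 + 1 + 1 + 1 + 1 + 1 = 6

6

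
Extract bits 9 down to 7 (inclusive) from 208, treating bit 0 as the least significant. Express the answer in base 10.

v = 0011010000
Shift right by 7: 001
Mask low 3 bits: 001 = 1

1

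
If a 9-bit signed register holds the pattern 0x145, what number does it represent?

pattern = 101000101 (MSB is 1 ⇒ negative)
Invert: 010111010, add 1 → 010111011 = 187, so the value is -187.
(Equivalently: 325 - 2^9 = 325 - 512 = -187.)

-187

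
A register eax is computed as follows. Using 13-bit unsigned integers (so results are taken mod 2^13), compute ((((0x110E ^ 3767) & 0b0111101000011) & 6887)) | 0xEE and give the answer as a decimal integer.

2799

0x110E = 1000100001110
3767 = 0111010110111
→ ^ → 1111110111001 = 8121
0b0111101000011 = 0111101000011
→ & → 0111100000001 = 3841
6887 = 1101011100111
→ & → 0101000000001 = 2561
0xEE = 0000011101110
→ | → 0101011101111 = 2799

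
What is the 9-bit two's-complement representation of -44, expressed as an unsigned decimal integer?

468

44 in 9 bits: 000101100
Invert: 111010011
Add 1:  111010100 = 468
(Check: 2^9 - 44 = 512 - 44 = 468.)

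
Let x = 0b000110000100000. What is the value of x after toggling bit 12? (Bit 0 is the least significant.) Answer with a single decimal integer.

x = 000110000100000
bit 12 is currently 0; toggle it via x ^ (1 << 12) = x ^ 4096
→ 001110000100000 = 7200

7200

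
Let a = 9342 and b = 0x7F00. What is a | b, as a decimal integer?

32638

9342 = 010010001111110
0x7F00 = 111111100000000
 OR → 111111101111110 = 32638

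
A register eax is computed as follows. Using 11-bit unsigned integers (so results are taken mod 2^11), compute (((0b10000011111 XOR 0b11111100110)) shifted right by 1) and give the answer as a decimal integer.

508

0b10000011111 = 10000011111
0b11111100110 = 11111100110
→ XOR → 01111111001 = 1017
→ shifted right by 1 → 00111111100 = 508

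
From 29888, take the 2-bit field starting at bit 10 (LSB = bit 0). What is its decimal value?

v = 111010011000000
Shift right by 10: 11101
Mask low 2 bits: 01 = 1

1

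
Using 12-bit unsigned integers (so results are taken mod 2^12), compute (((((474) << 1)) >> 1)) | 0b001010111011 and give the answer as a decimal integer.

1019

474 = 000111011010
→ << 1 (mod 2^12) → 001110110100 = 948
→ >> 1 → 000111011010 = 474
0b001010111011 = 001010111011
→ | → 001111111011 = 1019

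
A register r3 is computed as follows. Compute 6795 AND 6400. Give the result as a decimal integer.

6795 = 1101010001011
6400 = 1100100000000
AND → 1100000000000 = 6144

6144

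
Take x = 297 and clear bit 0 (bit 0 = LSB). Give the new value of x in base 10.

296

x = 0100101001
bit 0 is currently 1; clear it via x & ~(1 << 0) = x & ~1
→ 0100101000 = 296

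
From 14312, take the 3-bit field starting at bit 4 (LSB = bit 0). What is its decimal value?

6

v = 011011111101000
Shift right by 4: 01101111110
Mask low 3 bits: 110 = 6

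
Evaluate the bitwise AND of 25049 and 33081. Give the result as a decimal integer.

281

25049 = 0110000111011001
33081 = 1000000100111001
AND → 0000000100011001 = 281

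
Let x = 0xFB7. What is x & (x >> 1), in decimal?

1939

x = 111110110111 = 4023
x>>1 = 011111011011
AND  = 011110010011 = 1939
(x & (x >> 1) has a 1 wherever x has two consecutive 1 bits.)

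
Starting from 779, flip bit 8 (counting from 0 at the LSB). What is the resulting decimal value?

523

x = 01100001011
bit 8 is currently 1; toggle it via x ^ (1 << 8) = x ^ 256
→ 01000001011 = 523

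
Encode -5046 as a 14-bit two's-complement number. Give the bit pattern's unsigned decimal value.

5046 in 14 bits: 01001110110110
Invert: 10110001001001
Add 1:  10110001001010 = 11338
(Check: 2^14 - 5046 = 16384 - 5046 = 11338.)

11338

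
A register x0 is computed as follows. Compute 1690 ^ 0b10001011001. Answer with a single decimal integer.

707

1690 = 11010011010
b = 10001011001
XOR → 01011000011 = 707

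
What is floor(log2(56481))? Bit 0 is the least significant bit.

56481 = 1101110010100001
The topmost 1 is at position 15 (since 2^15 = 32768 ≤ 56481 < 65536).

15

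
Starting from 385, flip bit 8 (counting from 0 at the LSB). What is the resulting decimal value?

129

x = 0110000001
bit 8 is currently 1; toggle it via x ^ (1 << 8) = x ^ 256
→ 0010000001 = 129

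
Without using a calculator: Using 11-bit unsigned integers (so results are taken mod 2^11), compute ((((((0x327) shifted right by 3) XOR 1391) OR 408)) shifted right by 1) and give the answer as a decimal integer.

717

0x327 = 01100100111
→ shifted right by 3 → 00001100100 = 100
1391 = 10101101111
→ XOR → 10100001011 = 1291
408 = 00110011000
→ OR → 10110011011 = 1435
→ shifted right by 1 → 01011001101 = 717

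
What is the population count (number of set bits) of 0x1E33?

0x1E33 = 1111000110011
Count the 1s: 1 + 1 + 1 + 1 + 1 + 1 + 1 + 1 = 8

8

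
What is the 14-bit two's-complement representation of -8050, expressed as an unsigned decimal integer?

8050 in 14 bits: 01111101110010
Invert: 10000010001101
Add 1:  10000010001110 = 8334
(Check: 2^14 - 8050 = 16384 - 8050 = 8334.)

8334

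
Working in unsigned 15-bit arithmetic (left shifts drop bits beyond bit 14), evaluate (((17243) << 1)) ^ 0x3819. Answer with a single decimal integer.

17243 = 100001101011011
→ << 1 (mod 2^15) → 000011010110110 = 1718
0x3819 = 011100000011001
→ ^ → 011111010101111 = 16047

16047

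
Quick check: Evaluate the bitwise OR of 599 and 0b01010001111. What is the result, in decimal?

735

599 = 1001010111
b = 1010001111
 OR → 1011011111 = 735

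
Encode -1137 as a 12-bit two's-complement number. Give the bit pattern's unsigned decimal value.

1137 in 12 bits: 010001110001
Invert: 101110001110
Add 1:  101110001111 = 2959
(Check: 2^12 - 1137 = 4096 - 1137 = 2959.)

2959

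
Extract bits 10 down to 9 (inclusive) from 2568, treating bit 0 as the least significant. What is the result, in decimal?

1

v = 0101000001000
Shift right by 9: 0101
Mask low 2 bits: 01 = 1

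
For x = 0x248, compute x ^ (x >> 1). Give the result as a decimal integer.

x = 1001001000 = 584
x>>1 = 0100100100
XOR  = 1101101100 = 876
(x ^ (x >> 1) gives the standard binary-reflected Gray code of x.)

876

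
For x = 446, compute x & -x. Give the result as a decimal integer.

2

x = 110111110 = 446
-x (two's complement) = …001000010
AND   = 000000010 = 2
(x & -x isolates the lowest set bit of x.)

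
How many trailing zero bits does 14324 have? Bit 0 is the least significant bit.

2

14324 = 11011111110100
Trailing zeros: 2, so the lowest set bit is bit 2 (value 4).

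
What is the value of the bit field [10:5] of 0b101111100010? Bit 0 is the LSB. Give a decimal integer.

v = 101111100010
Shift right by 5: 1011111
Mask low 6 bits: 011111 = 31

31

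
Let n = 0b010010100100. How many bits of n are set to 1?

n = 10010100100
Count the 1s: 1 + 1 + 1 + 1 = 4

4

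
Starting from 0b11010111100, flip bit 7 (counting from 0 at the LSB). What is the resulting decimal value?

x = 11010111100
bit 7 is currently 1; toggle it via x ^ (1 << 7) = x ^ 128
→ 11000111100 = 1596

1596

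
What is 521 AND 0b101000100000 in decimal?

512

521 = 001000001001
b = 101000100000
AND → 001000000000 = 512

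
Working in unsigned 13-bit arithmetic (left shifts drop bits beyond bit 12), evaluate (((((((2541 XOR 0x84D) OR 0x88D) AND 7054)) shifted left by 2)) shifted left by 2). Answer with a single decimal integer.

6336

2541 = 0100111101101
0x84D = 0100001001101
→ XOR → 0000110100000 = 416
0x88D = 0100010001101
→ OR → 0100110101101 = 2477
7054 = 1101110001110
→ AND → 0100110001100 = 2444
→ shifted left by 2 (mod 2^13) → 0011000110000 = 1584
→ shifted left by 2 (mod 2^13) → 1100011000000 = 6336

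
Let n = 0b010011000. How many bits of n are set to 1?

n = 10011000
Count the 1s: 1 + 1 + 1 = 3

3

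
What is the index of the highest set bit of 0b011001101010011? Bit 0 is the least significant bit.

0b011001101010011 = 11001101010011
The topmost 1 is at position 13 (since 2^13 = 8192 ≤ 13139 < 16384).

13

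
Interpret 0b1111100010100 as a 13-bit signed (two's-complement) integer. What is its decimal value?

-236

pattern = 1111100010100 (MSB is 1 ⇒ negative)
Invert: 0000011101011, add 1 → 0000011101100 = 236, so the value is -236.
(Equivalently: 7956 - 2^13 = 7956 - 8192 = -236.)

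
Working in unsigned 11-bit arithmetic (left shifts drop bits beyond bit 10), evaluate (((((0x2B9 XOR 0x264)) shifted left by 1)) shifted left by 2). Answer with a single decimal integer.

0x2B9 = 01010111001
0x264 = 01001100100
→ XOR → 00011011101 = 221
→ shifted left by 1 (mod 2^11) → 00110111010 = 442
→ shifted left by 2 (mod 2^11) → 11011101000 = 1768

1768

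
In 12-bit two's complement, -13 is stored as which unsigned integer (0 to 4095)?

4083

13 in 12 bits: 000000001101
Invert: 111111110010
Add 1:  111111110011 = 4083
(Check: 2^12 - 13 = 4096 - 13 = 4083.)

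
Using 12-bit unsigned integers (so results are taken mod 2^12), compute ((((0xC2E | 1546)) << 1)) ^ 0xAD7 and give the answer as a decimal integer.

1675

0xC2E = 110000101110
1546 = 011000001010
→ | → 111000101110 = 3630
→ << 1 (mod 2^12) → 110001011100 = 3164
0xAD7 = 101011010111
→ ^ → 011010001011 = 1675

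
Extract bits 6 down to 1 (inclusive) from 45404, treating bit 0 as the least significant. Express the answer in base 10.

v = 1011000101011100
Shift right by 1: 101100010101110
Mask low 6 bits: 101110 = 46

46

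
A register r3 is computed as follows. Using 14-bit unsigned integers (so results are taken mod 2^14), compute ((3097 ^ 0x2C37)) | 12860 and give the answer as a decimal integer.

12862

3097 = 00110000011001
0x2C37 = 10110000110111
→ ^ → 10000000101110 = 8238
12860 = 11001000111100
→ | → 11001000111110 = 12862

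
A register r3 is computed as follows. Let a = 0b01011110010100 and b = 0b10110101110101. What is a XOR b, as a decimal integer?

a = 01011110010100
b = 10110101110101
XOR → 11101011100001 = 15073

15073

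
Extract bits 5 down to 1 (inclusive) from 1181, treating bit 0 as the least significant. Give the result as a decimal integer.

14

v = 000010010011101
Shift right by 1: 00001001001110
Mask low 5 bits: 01110 = 14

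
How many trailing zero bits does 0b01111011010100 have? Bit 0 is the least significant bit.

2

0b01111011010100 = 1111011010100
Trailing zeros: 2, so the lowest set bit is bit 2 (value 4).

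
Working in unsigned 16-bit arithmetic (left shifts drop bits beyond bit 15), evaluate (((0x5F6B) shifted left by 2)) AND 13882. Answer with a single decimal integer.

0x5F6B = 0101111101101011
→ shifted left by 2 (mod 2^16) → 0111110110101100 = 32172
13882 = 0011011000111010
→ AND → 0011010000101000 = 13352

13352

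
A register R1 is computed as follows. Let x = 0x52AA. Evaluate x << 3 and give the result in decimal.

169296

0x52AA = 000101001010101010
shift left by 3 → 101001010101010000 = 169296
(equivalently, 21162 × 2^3 = 21162 × 8)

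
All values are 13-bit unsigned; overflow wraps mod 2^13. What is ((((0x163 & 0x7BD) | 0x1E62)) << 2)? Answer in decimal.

0x163 = 0000101100011
0x7BD = 0011110111101
→ & → 0000100100001 = 289
0x1E62 = 1111001100010
→ | → 1111101100011 = 8035
→ << 2 (mod 2^13) → 1110110001100 = 7564

7564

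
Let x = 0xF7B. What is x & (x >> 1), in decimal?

x = 111101111011 = 3963
x>>1 = 011110111101
AND  = 011100111001 = 1849
(x & (x >> 1) has a 1 wherever x has two consecutive 1 bits.)

1849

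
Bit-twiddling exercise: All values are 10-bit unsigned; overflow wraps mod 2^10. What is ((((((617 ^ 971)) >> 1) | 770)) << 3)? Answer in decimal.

664

617 = 1001101001
971 = 1111001011
→ ^ → 0110100010 = 418
→ >> 1 → 0011010001 = 209
770 = 1100000010
→ | → 1111010011 = 979
→ << 3 (mod 2^10) → 1010011000 = 664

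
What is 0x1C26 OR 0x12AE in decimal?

0x1C26 = 1110000100110
0x12AE = 1001010101110
 OR → 1111010101110 = 7854

7854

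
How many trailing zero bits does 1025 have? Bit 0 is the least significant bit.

1025 = 10000000001
Trailing zeros: 0, so the lowest set bit is bit 0 (value 1).

0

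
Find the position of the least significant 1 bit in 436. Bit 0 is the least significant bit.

436 = 110110100
Trailing zeros: 2, so the lowest set bit is bit 2 (value 4).

2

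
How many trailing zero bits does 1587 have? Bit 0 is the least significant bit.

0

1587 = 11000110011
Trailing zeros: 0, so the lowest set bit is bit 0 (value 1).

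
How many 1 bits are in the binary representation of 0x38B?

0x38B = 1110001011
Count the 1s: 1 + 1 + 1 + 1 + 1 + 1 = 6

6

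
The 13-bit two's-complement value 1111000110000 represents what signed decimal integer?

-464

pattern = 1111000110000 (MSB is 1 ⇒ negative)
Invert: 0000111001111, add 1 → 0000111010000 = 464, so the value is -464.
(Equivalently: 7728 - 2^13 = 7728 - 8192 = -464.)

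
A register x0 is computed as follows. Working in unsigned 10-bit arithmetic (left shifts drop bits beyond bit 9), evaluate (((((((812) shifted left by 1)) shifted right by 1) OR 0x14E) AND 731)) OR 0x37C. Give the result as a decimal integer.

812 = 1100101100
→ shifted left by 1 (mod 2^10) → 1001011000 = 600
→ shifted right by 1 → 0100101100 = 300
0x14E = 0101001110
→ OR → 0101101110 = 366
731 = 1011011011
→ AND → 0001001010 = 74
0x37C = 1101111100
→ OR → 1101111110 = 894

894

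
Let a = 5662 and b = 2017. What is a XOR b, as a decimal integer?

4607

5662 = 1011000011110
2017 = 0011111100001
XOR → 1000111111111 = 4607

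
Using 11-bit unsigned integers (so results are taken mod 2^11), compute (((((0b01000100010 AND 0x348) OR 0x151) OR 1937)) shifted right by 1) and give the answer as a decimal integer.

1000

0b01000100010 = 01000100010
0x348 = 01101001000
→ AND → 01000000000 = 512
0x151 = 00101010001
→ OR → 01101010001 = 849
1937 = 11110010001
→ OR → 11111010001 = 2001
→ shifted right by 1 → 01111101000 = 1000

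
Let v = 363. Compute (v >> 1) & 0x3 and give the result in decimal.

1

v = 101101011
Shift right by 1: 10110101
Mask low 2 bits: 01 = 1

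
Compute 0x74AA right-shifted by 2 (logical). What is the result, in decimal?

7466

0x74AA = 111010010101010
shift right by 2 → 001110100101010 = 7466
(equivalently, floor(29866 / 4))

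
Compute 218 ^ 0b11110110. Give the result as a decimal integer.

44

218 = 11011010
b = 11110110
XOR → 00101100 = 44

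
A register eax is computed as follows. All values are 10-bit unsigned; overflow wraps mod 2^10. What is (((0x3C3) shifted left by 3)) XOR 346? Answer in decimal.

834

0x3C3 = 1111000011
→ shifted left by 3 (mod 2^10) → 1000011000 = 536
346 = 0101011010
→ XOR → 1101000010 = 834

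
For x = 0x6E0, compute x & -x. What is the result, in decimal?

32

x = 11011100000 = 1760
-x (two's complement) = …00100100000
AND   = 00000100000 = 32
(x & -x isolates the lowest set bit of x.)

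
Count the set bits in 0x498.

0x498 = 10010011000
Count the 1s: 1 + 1 + 1 + 1 = 4

4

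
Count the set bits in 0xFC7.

9

0xFC7 = 111111000111
Count the 1s: 1 + 1 + 1 + 1 + 1 + 1 + 1 + 1 + 1 = 9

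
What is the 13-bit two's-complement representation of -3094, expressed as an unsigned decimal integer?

5098

3094 in 13 bits: 0110000010110
Invert: 1001111101001
Add 1:  1001111101010 = 5098
(Check: 2^13 - 3094 = 8192 - 3094 = 5098.)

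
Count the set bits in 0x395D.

0x395D = 11100101011101
Count the 1s: 1 + 1 + 1 + 1 + 1 + 1 + 1 + 1 + 1 = 9

9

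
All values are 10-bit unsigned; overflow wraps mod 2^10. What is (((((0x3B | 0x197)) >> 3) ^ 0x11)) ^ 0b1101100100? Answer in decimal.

0x3B = 0000111011
0x197 = 0110010111
→ | → 0110111111 = 447
→ >> 3 → 0000110111 = 55
0x11 = 0000010001
→ ^ → 0000100110 = 38
0b1101100100 = 1101100100
→ ^ → 1101000010 = 834

834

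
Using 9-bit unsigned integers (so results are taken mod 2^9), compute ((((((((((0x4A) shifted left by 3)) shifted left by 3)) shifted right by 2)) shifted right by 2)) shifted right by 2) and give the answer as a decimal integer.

0x4A = 001001010
→ shifted left by 3 (mod 2^9) → 001010000 = 80
→ shifted left by 3 (mod 2^9) → 010000000 = 128
→ shifted right by 2 → 000100000 = 32
→ shifted right by 2 → 000001000 = 8
→ shifted right by 2 → 000000010 = 2

2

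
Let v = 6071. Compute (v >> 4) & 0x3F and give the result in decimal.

v = 01011110110111
Shift right by 4: 0101111011
Mask low 6 bits: 111011 = 59

59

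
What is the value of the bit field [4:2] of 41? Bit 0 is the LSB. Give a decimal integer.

v = 00101001
Shift right by 2: 001010
Mask low 3 bits: 010 = 2

2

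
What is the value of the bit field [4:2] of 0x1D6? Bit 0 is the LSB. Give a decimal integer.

v = 111010110
Shift right by 2: 1110101
Mask low 3 bits: 101 = 5

5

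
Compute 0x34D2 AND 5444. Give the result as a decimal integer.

5184

0x34D2 = 11010011010010
5444 = 01010101000100
AND → 01010001000000 = 5184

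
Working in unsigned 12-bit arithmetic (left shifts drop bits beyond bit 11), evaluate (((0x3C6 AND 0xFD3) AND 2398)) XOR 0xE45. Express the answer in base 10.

0x3C6 = 001111000110
0xFD3 = 111111010011
→ AND → 001111000010 = 962
2398 = 100101011110
→ AND → 000101000010 = 322
0xE45 = 111001000101
→ XOR → 111100000111 = 3847

3847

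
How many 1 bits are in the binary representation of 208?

3

208 = 11010000
Count the 1s: 1 + 1 + 1 = 3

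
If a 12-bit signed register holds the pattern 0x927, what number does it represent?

-1753

pattern = 100100100111 (MSB is 1 ⇒ negative)
Invert: 011011011000, add 1 → 011011011001 = 1753, so the value is -1753.
(Equivalently: 2343 - 2^12 = 2343 - 4096 = -1753.)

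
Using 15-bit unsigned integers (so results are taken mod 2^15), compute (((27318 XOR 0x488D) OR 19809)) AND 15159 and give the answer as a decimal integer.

11059

27318 = 110101010110110
0x488D = 100100010001101
→ XOR → 010001000111011 = 8763
19809 = 100110101100001
→ OR → 110111101111011 = 28539
15159 = 011101100110111
→ AND → 010101100110011 = 11059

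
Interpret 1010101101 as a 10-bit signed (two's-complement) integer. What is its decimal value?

-339

pattern = 1010101101 (MSB is 1 ⇒ negative)
Invert: 0101010010, add 1 → 0101010011 = 339, so the value is -339.
(Equivalently: 685 - 2^10 = 685 - 1024 = -339.)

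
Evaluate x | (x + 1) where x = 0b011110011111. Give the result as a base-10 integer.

1983

x = 11110011111 = 1951
x + 1 = 11110100000
OR    = 11110111111 = 1983
(x | (x + 1) sets the lowest cleared bit.)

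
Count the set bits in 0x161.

0x161 = 101100001
Count the 1s: 1 + 1 + 1 + 1 = 4

4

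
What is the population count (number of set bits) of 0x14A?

0x14A = 101001010
Count the 1s: 1 + 1 + 1 + 1 = 4

4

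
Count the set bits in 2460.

6

2460 = 100110011100
Count the 1s: 1 + 1 + 1 + 1 + 1 + 1 = 6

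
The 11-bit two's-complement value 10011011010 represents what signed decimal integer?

pattern = 10011011010 (MSB is 1 ⇒ negative)
Invert: 01100100101, add 1 → 01100100110 = 806, so the value is -806.
(Equivalently: 1242 - 2^11 = 1242 - 2048 = -806.)

-806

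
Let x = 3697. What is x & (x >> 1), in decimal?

x = 111001110001 = 3697
x>>1 = 011100111000
AND  = 011000110000 = 1584
(x & (x >> 1) has a 1 wherever x has two consecutive 1 bits.)

1584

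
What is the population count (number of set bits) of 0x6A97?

9

0x6A97 = 110101010010111
Count the 1s: 1 + 1 + 1 + 1 + 1 + 1 + 1 + 1 + 1 = 9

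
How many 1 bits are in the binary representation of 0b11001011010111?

9

n = 11001011010111
Count the 1s: 1 + 1 + 1 + 1 + 1 + 1 + 1 + 1 + 1 = 9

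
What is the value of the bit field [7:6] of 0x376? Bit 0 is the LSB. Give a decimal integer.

1

v = 1101110110
Shift right by 6: 1101
Mask low 2 bits: 01 = 1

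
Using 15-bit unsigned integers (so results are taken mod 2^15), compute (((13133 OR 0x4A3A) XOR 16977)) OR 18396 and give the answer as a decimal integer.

13133 = 011001101001101
0x4A3A = 100101000111010
→ OR → 111101101111111 = 31615
16977 = 100001001010001
→ XOR → 011100100101110 = 14638
18396 = 100011111011100
→ OR → 111111111111110 = 32766

32766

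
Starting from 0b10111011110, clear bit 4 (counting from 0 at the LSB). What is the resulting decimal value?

x = 10111011110
bit 4 is currently 1; clear it via x & ~(1 << 4) = x & ~16
→ 10111001110 = 1486

1486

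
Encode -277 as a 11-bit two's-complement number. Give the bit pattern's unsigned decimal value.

1771

277 in 11 bits: 00100010101
Invert: 11011101010
Add 1:  11011101011 = 1771
(Check: 2^11 - 277 = 2048 - 277 = 1771.)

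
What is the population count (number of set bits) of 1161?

1161 = 10010001001
Count the 1s: 1 + 1 + 1 + 1 = 4

4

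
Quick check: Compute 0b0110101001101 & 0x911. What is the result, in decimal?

2305

a = 110101001101
0x911 = 100100010001
AND → 100100000001 = 2305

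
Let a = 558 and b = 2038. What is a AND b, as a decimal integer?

558 = 01000101110
2038 = 11111110110
AND → 01000100110 = 550

550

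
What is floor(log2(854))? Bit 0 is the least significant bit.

854 = 1101010110
The topmost 1 is at position 9 (since 2^9 = 512 ≤ 854 < 1024).

9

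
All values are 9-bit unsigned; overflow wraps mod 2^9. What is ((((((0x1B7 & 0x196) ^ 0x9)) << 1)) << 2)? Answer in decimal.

248

0x1B7 = 110110111
0x196 = 110010110
→ & → 110010110 = 406
0x9 = 000001001
→ ^ → 110011111 = 415
→ << 1 (mod 2^9) → 100111110 = 318
→ << 2 (mod 2^9) → 011111000 = 248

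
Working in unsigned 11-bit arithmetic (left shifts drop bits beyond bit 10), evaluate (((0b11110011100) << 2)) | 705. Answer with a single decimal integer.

0b11110011100 = 11110011100
→ << 2 (mod 2^11) → 11001110000 = 1648
705 = 01011000001
→ | → 11011110001 = 1777

1777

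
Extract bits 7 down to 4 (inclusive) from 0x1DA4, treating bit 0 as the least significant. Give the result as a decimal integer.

10

v = 001110110100100
Shift right by 4: 00111011010
Mask low 4 bits: 1010 = 10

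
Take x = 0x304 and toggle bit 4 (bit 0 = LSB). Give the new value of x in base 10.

x = 1100000100
bit 4 is currently 0; toggle it via x ^ (1 << 4) = x ^ 16
→ 1100010100 = 788

788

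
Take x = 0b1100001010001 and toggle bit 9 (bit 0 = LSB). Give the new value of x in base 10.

x = 1100001010001
bit 9 is currently 0; toggle it via x ^ (1 << 9) = x ^ 512
→ 1101001010001 = 6737

6737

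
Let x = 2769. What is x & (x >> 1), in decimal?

x = 101011010001 = 2769
x>>1 = 010101101000
AND  = 000001000000 = 64
(x & (x >> 1) has a 1 wherever x has two consecutive 1 bits.)

64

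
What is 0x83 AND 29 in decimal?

1

0x83 = 10000011
29 = 00011101
AND → 00000001 = 1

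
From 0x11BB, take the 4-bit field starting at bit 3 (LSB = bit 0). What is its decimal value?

v = 01000110111011
Shift right by 3: 01000110111
Mask low 4 bits: 0111 = 7

7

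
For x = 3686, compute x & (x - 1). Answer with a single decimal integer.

3684

x = 111001100110 = 3686
x - 1 = 111001100101
AND   = 111001100100 = 3684
(x & (x - 1) clears the lowest set bit of x.)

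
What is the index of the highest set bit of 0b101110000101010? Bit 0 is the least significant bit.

0b101110000101010 = 101110000101010
The topmost 1 is at position 14 (since 2^14 = 16384 ≤ 23594 < 32768).

14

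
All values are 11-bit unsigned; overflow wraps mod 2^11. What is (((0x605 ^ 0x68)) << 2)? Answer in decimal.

0x605 = 11000000101
0x68 = 00001101000
→ ^ → 11001101101 = 1645
→ << 2 (mod 2^11) → 00110110100 = 436

436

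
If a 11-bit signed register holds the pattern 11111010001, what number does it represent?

pattern = 11111010001 (MSB is 1 ⇒ negative)
Invert: 00000101110, add 1 → 00000101111 = 47, so the value is -47.
(Equivalently: 2001 - 2^11 = 2001 - 2048 = -47.)

-47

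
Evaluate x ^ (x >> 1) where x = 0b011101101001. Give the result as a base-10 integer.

1245

x = 11101101001 = 1897
x>>1 = 01110110100
XOR  = 10011011101 = 1245
(x ^ (x >> 1) gives the standard binary-reflected Gray code of x.)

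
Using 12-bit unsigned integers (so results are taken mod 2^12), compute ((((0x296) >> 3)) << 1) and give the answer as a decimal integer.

0x296 = 001010010110
→ >> 3 → 000001010010 = 82
→ << 1 (mod 2^12) → 000010100100 = 164

164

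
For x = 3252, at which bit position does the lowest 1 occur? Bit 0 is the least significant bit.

3252 = 110010110100
Trailing zeros: 2, so the lowest set bit is bit 2 (value 4).

2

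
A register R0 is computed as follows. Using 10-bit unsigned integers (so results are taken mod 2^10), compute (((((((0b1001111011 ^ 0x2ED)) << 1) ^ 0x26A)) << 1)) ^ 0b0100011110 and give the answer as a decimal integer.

0b1001111011 = 1001111011
0x2ED = 1011101101
→ ^ → 0010010110 = 150
→ << 1 (mod 2^10) → 0100101100 = 300
0x26A = 1001101010
→ ^ → 1101000110 = 838
→ << 1 (mod 2^10) → 1010001100 = 652
0b0100011110 = 0100011110
→ ^ → 1110010010 = 914

914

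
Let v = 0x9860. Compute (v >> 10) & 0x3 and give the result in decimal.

2

v = 1001100001100000
Shift right by 10: 100110
Mask low 2 bits: 10 = 2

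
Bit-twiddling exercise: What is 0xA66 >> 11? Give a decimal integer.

1

0xA66 = 101001100110
shift right by 11 → 000000000001 = 1
(equivalently, floor(2662 / 2048))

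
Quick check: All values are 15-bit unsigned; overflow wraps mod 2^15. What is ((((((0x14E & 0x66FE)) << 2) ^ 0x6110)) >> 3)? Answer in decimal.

0x14E = 000000101001110
0x66FE = 110011011111110
→ & → 000000001001110 = 78
→ << 2 (mod 2^15) → 000000100111000 = 312
0x6110 = 110000100010000
→ ^ → 110000000101000 = 24616
→ >> 3 → 000110000000101 = 3077

3077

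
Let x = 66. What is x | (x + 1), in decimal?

67

x = 1000010 = 66
x + 1 = 1000011
OR    = 1000011 = 67
(x | (x + 1) sets the lowest cleared bit.)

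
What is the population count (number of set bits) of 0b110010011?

n = 110010011
Count the 1s: 1 + 1 + 1 + 1 + 1 = 5

5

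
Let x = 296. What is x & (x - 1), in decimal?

288

x = 100101000 = 296
x - 1 = 100100111
AND   = 100100000 = 288
(x & (x - 1) clears the lowest set bit of x.)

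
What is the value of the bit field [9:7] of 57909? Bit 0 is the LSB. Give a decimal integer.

v = 1110001000110101
Shift right by 7: 111000100
Mask low 3 bits: 100 = 4

4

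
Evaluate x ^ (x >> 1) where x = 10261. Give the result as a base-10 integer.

15391

x = 10100000010101 = 10261
x>>1 = 01010000001010
XOR  = 11110000011111 = 15391
(x ^ (x >> 1) gives the standard binary-reflected Gray code of x.)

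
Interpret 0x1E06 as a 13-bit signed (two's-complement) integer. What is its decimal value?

pattern = 1111000000110 (MSB is 1 ⇒ negative)
Invert: 0000111111001, add 1 → 0000111111010 = 506, so the value is -506.
(Equivalently: 7686 - 2^13 = 7686 - 8192 = -506.)

-506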